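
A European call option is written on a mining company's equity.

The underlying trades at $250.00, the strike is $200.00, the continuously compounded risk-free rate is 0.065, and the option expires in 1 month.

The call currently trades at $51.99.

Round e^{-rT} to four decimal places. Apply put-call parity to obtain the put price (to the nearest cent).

exp(−rT) = exp(−0.065·0.08333) = 0.9946
Put-call parity: C − P = S − K·e^(−rT) = 250 − 200·0.9946 = 250 − 198.9200 = 51.0800
P = C − (C − P) = 51.99 − (51.0800) = 0.9100

$0.91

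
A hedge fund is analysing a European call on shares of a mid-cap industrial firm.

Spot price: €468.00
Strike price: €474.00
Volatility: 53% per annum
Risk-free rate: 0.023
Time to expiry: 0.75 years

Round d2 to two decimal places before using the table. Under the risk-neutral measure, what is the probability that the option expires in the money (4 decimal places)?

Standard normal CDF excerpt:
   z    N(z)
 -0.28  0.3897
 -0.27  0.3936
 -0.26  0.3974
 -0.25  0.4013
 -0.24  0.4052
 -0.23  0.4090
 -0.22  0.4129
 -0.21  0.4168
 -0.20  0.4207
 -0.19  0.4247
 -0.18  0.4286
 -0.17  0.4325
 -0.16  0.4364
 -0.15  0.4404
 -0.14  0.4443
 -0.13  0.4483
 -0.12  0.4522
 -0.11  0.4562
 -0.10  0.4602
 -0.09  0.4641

0.4129

σ√T = 0.53·√0.75 = 0.4590
d₁ = [ln(468/474) + (0.023 + 0.53²/2)·0.75] / 0.4590 = [-0.0127 + 0.1226] / 0.4590 = 0.2393 ≈ 0.24
d₂ = d₁ − σ√T = 0.2393 − 0.4590 = -0.2197 ≈ -0.22
Pr(exercise) under Q = N(d₂) = 0.4129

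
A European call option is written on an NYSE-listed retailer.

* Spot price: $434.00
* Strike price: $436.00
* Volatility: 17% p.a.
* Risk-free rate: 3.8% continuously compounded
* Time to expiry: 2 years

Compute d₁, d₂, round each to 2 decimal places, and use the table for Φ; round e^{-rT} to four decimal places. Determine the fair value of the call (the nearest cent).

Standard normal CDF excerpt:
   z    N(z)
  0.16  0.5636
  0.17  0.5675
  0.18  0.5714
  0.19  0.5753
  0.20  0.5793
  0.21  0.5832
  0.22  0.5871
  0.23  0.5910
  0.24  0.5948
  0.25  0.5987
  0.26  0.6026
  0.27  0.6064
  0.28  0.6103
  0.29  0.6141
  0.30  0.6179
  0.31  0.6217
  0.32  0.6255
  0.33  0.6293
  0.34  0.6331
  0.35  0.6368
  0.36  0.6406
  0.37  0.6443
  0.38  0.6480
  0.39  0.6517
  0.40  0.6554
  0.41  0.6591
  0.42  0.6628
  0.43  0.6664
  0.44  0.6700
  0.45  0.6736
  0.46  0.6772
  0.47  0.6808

$56.76

T = 2;  σ√T = 0.2404
d₁ = [ln(434/436) + (0.038 + 0.17²/2)·2] / 0.2404 = [-0.0046 + 0.1049] / 0.2404 = 0.4172 → 0.42
d₂ = d₁ − σ√T = 0.4172 − 0.2404 = 0.1768 → 0.18
exp(−rT) = exp(−0.038·2) = 0.9268
N(d₁) = N(0.42) = 0.6628;  N(d₂) = N(0.18) = 0.5714
C = 434·0.6628 − 436·0.9268·0.5714 = 287.6552 − 230.8941 = 56.7611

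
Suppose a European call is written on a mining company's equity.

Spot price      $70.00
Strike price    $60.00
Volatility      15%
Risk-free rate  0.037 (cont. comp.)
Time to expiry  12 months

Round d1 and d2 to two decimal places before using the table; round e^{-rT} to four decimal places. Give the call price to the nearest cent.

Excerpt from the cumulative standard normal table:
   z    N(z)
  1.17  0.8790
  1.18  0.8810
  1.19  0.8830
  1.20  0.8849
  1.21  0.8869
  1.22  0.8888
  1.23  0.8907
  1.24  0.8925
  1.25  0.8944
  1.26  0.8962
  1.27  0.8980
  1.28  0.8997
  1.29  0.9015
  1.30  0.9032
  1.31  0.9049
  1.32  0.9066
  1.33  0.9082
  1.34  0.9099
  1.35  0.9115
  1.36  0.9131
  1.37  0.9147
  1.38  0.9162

$12.64

σ√T = 0.15 × 1.0000 = 0.1500
d₁ = [ln(70/60) + (0.037 + 0.15²/2)·1] / 0.1500 = [0.1542 + 0.0483] / 0.1500 = 1.3493 which rounds to 1.35
d₂ = d₁ − σ√T = 1.3493 − 0.1500 = 1.1993 which rounds to 1.20
e^(−rT) = e^(−0.037·1) = 0.9637
C = 70·N(1.35) − 60·0.9637·N(1.20) = 70·0.9115 − 60·0.9637·0.8849 = 63.8050 − 51.1667 = 12.6383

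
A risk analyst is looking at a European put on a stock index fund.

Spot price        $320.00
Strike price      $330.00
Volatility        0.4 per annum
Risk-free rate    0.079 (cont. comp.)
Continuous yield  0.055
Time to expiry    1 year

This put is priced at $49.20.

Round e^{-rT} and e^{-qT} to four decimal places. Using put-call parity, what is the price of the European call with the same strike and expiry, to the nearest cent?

exp(−qT) = exp(−0.055·1) = 0.9465;  exp(−rT) = exp(−0.079·1) = 0.9240
Put-call parity: C − P = S·e^(−qT) − K·e^(−rT) = 320·0.9465 − 330·0.9240 = 302.8800 − 304.9200 = -2.0400
C = P + (C − P) = 49.20 + (-2.0400) = 47.1600

$47.16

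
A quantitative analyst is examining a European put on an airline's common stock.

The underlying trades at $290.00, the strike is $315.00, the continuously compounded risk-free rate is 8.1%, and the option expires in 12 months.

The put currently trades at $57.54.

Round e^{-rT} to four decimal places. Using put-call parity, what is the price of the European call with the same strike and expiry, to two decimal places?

e^(−rT) = e^(−0.081·1) = 0.9222
Put-call parity: C − P = S − K·e^(−rT) = 290 − 315·0.9222 = 290 − 290.4930 = -0.4930
C = P + (C − P) = 57.54 + (-0.4930) = 57.0470

$57.05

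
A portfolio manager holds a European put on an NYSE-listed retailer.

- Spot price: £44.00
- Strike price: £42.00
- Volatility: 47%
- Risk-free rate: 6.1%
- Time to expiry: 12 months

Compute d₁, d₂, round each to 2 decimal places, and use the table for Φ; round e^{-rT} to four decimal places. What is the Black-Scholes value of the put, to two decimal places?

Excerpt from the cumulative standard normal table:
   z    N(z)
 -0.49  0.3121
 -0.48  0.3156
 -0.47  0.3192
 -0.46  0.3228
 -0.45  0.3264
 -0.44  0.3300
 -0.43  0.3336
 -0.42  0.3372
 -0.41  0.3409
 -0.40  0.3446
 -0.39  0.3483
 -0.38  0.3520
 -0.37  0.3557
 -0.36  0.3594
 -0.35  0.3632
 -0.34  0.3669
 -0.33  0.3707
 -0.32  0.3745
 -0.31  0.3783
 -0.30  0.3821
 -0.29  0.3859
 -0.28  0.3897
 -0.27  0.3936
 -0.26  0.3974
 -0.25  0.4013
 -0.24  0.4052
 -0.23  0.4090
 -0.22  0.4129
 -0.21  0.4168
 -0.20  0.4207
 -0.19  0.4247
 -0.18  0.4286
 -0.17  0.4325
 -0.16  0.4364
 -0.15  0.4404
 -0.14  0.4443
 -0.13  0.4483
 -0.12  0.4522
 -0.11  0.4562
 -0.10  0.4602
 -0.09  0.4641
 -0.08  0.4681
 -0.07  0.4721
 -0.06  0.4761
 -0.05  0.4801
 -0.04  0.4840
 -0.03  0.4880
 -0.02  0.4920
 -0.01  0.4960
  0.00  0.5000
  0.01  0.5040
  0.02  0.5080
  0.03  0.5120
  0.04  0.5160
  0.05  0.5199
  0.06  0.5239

£5.71

σ√T = 0.47 × 1.0000 = 0.4700
d₁ = [ln(44/42) + (0.061 + 0.47²/2)·1] / 0.4700 = [0.0465 + 0.1714] / 0.4700 = 0.4638 ⇒ 0.46
d₂ = d₁ − σ√T = 0.4638 − 0.4700 = -0.0062 ⇒ -0.01
e^(−rT) = e^(−0.061·1) = 0.9408
P = 42·0.9408·N(0.01) − 44·N(-0.46) = 42·0.9408·0.5040 − 44·0.3228 = 19.9149 − 14.2032 = 5.7117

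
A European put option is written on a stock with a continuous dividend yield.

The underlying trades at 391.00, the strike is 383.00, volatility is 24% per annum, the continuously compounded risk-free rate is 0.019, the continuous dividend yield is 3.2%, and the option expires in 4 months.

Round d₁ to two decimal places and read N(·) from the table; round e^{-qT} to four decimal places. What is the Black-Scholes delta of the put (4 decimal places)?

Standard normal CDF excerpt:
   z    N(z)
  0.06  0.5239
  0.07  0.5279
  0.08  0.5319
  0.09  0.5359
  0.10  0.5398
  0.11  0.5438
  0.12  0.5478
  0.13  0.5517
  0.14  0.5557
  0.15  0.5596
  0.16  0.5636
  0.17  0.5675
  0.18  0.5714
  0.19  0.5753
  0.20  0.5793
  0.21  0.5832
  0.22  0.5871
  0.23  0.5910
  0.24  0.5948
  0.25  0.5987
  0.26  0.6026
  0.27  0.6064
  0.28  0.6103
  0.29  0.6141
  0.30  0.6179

T = 0.3333;  σ√T = 0.1386
d₁ = [ln(391/383) + (0.019 − 0.032 + ½·0.24²)·0.3333] / (σ√T) = (0.0207 + 0.0053) / 0.1386 = 0.1872 ⇒ 0.19
N(d₁) = N(0.19) = 0.5753
Δ_put = e^(−qT)·(N(d₁) − 1) = 0.9894·(0.5753 − 1) = -0.4202

-0.4202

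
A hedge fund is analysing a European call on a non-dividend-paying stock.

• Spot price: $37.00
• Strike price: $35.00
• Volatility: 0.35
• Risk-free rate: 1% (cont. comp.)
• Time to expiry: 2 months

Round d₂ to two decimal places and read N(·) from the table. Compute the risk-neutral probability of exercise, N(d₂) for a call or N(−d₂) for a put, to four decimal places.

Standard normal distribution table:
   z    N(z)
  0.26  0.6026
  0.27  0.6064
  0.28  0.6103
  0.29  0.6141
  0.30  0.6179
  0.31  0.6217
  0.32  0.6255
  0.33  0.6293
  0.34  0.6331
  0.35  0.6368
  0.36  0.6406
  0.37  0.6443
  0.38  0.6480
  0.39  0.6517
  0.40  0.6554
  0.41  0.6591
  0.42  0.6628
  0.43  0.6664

σ√T = 0.35·√0.1667 = 0.1429
ln(S/K) + (r + σ²/2)T = ln(37/35) + (0.01 + 0.35²/2)·0.1667 = 0.0556 + 0.0119 = 0.0674
d₁ = 0.0674 / 0.1429 = 0.4720 → 0.47
d₂ = d₁ − σ√T = 0.4720 − 0.1429 = 0.3291 → 0.33
Pr(exercise) under Q = N(d₂) = 0.6293

0.6293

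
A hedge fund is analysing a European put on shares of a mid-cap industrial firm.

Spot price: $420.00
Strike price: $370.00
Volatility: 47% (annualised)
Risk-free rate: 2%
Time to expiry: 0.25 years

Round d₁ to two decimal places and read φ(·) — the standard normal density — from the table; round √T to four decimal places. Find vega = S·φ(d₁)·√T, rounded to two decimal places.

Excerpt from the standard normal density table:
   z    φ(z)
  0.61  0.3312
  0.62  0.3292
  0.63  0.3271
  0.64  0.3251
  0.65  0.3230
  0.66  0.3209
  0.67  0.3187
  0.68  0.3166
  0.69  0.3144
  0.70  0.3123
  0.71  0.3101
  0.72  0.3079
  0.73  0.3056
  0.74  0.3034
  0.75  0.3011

66.49

T = 0.25;  σ√T = 0.2350
d₁ = [ln(420/370) + (0.02 + 0.47²/2)·0.25] / 0.2350 = [0.1268 + 0.0326] / 0.2350 = 0.6781 which rounds to 0.68
√T = √0.25 = 0.5000
φ(d₁) = φ(0.68) = 0.3166
vega = S·φ(d₁)·√T = 420·0.3166·0.5000 = 66.4860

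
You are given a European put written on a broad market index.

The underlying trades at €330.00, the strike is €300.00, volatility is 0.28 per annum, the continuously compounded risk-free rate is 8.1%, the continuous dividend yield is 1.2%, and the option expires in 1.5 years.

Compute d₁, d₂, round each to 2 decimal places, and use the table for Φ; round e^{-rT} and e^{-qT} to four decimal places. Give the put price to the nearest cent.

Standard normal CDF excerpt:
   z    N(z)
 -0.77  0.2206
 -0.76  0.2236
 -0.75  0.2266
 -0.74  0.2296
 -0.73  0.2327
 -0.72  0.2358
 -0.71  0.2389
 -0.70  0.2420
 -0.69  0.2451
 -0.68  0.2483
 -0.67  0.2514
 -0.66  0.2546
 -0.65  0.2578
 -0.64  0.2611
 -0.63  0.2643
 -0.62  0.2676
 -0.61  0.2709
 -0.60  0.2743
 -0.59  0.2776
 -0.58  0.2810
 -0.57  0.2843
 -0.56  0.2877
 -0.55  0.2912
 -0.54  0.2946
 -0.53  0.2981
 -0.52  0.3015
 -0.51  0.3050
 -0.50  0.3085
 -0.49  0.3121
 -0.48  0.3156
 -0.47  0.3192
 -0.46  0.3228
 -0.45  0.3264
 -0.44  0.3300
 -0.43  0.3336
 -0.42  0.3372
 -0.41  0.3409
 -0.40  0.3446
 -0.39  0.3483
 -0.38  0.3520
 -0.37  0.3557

σ√T = 0.28 × 1.2247 = 0.3429
d₁ = [ln(330/300) + (0.081 − 0.012 + 0.28²/2)·1.5] / 0.3429 = [0.0953 + 0.1623] / 0.3429 = 0.7512 ≈ 0.75
d₂ = d₁ − σ√T = 0.7512 − 0.3429 = 0.4083 ≈ 0.41
exp(−qT) = exp(−0.012·1.5) = 0.9822;  exp(−rT) = exp(−0.081·1.5) = 0.8856
N(−d₂) = N(-0.41) = 0.3409;  N(−d₁) = N(-0.75) = 0.2266
P = 300·0.8856·0.3409 − 330·0.9822·0.2266 = 90.5703 − 73.4470 = 17.1234

€17.12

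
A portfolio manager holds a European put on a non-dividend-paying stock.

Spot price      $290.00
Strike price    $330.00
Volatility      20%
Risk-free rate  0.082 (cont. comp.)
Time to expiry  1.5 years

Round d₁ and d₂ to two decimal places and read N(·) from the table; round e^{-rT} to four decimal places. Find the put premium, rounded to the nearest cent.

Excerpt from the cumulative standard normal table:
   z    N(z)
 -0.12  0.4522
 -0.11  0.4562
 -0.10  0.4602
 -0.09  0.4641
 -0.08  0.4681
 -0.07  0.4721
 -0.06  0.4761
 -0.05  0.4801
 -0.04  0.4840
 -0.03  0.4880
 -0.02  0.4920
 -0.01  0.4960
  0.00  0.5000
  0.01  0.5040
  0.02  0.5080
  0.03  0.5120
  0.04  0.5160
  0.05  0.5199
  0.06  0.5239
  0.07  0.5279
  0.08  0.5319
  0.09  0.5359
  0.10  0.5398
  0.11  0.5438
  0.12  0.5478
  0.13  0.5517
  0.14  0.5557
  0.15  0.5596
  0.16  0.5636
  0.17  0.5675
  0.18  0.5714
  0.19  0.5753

σ√T = 0.2 × 1.2247 = 0.2449
d₁ = [ln(290/330) + (0.082 + ½·0.2²)·1.5] / (σ√T) = (-0.1292 + 0.1530) / 0.2449 = 0.0971 ⇒ 0.10
d₂ = 0.0971 − 0.2449 = -0.1478 ⇒ -0.15
e^(−rT) = e^(−0.082·1.5) = 0.8843
N(−d₂) = N(0.15) = 0.5596;  N(−d₁) = N(-0.10) = 0.4602
P = 330·0.8843·0.5596 − 290·0.4602 = 163.3019 − 133.4580 = 29.8439

$29.84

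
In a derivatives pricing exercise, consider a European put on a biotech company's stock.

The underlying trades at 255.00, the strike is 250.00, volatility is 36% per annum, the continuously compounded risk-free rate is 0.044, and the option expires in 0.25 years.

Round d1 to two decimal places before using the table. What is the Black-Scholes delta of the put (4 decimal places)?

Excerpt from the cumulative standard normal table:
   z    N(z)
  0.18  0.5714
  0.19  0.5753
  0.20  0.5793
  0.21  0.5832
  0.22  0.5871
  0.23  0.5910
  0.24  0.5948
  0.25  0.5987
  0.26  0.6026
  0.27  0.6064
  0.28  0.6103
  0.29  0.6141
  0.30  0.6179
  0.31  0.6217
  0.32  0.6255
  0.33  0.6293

-0.3974

T = 0.25;  σ√T = 0.1800
ln(S/K) + (r + σ²/2)T = ln(255/250) + (0.044 + 0.36²/2)·0.25 = 0.0198 + 0.0272 = 0.0470
d₁ = 0.0470 / 0.1800 = 0.2611 which rounds to 0.26
N(d₁) = N(0.26) = 0.6026
Δ_put = N(d₁) − 1 = 0.6026 − 1 = -0.3974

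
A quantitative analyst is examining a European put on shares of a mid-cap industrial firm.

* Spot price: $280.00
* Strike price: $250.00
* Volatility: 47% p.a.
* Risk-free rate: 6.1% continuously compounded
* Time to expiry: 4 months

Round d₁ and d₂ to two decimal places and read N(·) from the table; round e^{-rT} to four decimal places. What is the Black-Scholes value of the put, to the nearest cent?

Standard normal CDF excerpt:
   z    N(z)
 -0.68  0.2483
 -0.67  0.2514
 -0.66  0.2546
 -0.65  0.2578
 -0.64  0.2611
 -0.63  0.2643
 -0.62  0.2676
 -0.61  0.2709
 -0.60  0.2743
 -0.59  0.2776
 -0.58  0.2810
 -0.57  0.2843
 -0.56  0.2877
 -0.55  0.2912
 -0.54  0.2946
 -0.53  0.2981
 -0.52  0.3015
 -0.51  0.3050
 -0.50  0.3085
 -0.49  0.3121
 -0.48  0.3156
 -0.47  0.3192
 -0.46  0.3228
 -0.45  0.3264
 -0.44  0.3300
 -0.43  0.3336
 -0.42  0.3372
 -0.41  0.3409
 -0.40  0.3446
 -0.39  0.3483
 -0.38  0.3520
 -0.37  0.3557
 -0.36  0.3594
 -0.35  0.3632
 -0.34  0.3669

$14.04

σ√T = 0.47 × 0.5774 = 0.2714
ln(S/K) + (r + σ²/2)T = ln(280/250) + (0.061 + 0.47²/2)·0.3333 = 0.1133 + 0.0571 = 0.1705
d₁ = 0.1705 / 0.2714 = 0.6283 which rounds to 0.63
d₂ = d₁ − σ√T = 0.6283 − 0.2714 = 0.3569 which rounds to 0.36
exp(−rT) = exp(−0.061·0.3333) = 0.9799
N(−d₂) = N(-0.36) = 0.3594;  N(−d₁) = N(-0.63) = 0.2643
P = 250·0.9799·0.3594 − 280·0.2643 = 88.0440 − 74.0040 = 14.0400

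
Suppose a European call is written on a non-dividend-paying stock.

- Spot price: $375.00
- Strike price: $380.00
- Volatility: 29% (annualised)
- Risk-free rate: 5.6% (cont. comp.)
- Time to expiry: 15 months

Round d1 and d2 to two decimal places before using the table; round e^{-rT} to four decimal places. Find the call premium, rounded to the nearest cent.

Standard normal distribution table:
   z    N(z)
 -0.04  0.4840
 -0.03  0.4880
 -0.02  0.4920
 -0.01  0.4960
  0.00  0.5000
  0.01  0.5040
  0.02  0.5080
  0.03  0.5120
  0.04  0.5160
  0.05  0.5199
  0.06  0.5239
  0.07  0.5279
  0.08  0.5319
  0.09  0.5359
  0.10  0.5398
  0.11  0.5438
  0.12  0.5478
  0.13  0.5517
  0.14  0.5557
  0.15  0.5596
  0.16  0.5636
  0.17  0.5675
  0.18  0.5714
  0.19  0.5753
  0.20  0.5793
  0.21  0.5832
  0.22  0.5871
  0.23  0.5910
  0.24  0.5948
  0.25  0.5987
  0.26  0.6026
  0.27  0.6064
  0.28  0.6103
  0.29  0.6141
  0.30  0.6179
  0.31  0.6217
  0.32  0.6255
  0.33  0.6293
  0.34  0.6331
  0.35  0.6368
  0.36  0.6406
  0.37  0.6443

σ√T = 0.29·√1.25 = 0.3242
d₁ = [ln(375/380) + (0.056 + ½·0.29²)·1.25] / (σ√T) = (-0.0132 + 0.1226) / 0.3242 = 0.3372 which rounds to 0.34
d₂ = 0.3372 − 0.3242 = 0.0129 which rounds to 0.01
exp(−rT) = exp(−0.056·1.25) = 0.9324
C = 375·N(0.34) − 380·0.9324·N(0.01) = 375·0.6331 − 380·0.9324·0.5040 = 237.4125 − 178.5732 = 58.8393

$58.84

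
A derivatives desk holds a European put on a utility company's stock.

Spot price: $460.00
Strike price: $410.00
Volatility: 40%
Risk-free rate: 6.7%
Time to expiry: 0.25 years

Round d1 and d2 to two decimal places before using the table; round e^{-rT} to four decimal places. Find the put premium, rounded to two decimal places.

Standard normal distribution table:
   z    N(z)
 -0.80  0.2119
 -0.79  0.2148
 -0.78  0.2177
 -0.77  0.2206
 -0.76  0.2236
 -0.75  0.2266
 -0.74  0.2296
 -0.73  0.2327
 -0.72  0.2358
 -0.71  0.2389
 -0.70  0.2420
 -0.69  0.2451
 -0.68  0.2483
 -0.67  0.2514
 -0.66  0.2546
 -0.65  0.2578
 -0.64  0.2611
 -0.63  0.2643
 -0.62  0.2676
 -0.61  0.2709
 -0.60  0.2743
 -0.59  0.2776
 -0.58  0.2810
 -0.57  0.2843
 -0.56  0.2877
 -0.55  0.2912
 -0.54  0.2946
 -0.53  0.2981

σ√T = 0.4·√0.25 = 0.2000
d₁ = [ln(460/410) + (0.067 + ½·0.4²)·0.25] / (σ√T) = (0.1151 + 0.0368) / 0.2000 = 0.7591 ⇒ 0.76
d₂ = 0.7591 − 0.2000 = 0.5591 ⇒ 0.56
e^(−rT) = e^(−0.067·0.25) = 0.9834
P = 410·0.9834·N(-0.56) − 460·N(-0.76) = 410·0.9834·0.2877 − 460·0.2236 = 115.9989 − 102.8560 = 13.1429

$13.14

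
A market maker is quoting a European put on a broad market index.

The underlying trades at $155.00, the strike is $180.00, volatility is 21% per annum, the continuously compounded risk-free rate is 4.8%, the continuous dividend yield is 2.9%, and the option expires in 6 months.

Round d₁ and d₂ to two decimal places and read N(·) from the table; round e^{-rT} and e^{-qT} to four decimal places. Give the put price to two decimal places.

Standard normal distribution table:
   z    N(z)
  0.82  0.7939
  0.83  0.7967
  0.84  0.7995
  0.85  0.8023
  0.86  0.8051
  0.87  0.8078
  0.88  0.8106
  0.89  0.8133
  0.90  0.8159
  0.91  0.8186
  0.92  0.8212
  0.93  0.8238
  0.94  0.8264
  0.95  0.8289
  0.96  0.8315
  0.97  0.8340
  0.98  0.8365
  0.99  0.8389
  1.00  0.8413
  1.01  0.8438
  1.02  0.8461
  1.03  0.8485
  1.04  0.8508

σ√T = 0.21·√0.5 = 0.1485
d₁ = [ln(155/180) + (0.048 − 0.029 + ½·0.21²)·0.5] / (σ√T) = (-0.1495 + 0.0205) / 0.1485 = -0.8688 ⇒ -0.87
d₂ = -0.8688 − 0.1485 = -1.0173 ⇒ -1.02
exp(−qT) = exp(−0.029·0.5) = 0.9856;  exp(−rT) = exp(−0.048·0.5) = 0.9763
P = 180·0.9763·N(1.02) − 155·0.9856·N(0.87) = 180·0.9763·0.8461 − 155·0.9856·0.8078 = 148.6885 − 123.4060 = 25.2825

$25.28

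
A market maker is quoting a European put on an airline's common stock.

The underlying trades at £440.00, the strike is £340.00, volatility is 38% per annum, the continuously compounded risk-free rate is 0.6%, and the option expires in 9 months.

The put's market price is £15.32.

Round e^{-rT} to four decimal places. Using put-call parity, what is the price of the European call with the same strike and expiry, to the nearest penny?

e^(−rT) = e^(−0.006·0.75) = 0.9955
Put-call parity: C − P = S − K·e^(−rT) = 440 − 340·0.9955 = 440 − 338.4700 = 101.5300
C = P + (C − P) = 15.32 + (101.5300) = 116.8500

£116.85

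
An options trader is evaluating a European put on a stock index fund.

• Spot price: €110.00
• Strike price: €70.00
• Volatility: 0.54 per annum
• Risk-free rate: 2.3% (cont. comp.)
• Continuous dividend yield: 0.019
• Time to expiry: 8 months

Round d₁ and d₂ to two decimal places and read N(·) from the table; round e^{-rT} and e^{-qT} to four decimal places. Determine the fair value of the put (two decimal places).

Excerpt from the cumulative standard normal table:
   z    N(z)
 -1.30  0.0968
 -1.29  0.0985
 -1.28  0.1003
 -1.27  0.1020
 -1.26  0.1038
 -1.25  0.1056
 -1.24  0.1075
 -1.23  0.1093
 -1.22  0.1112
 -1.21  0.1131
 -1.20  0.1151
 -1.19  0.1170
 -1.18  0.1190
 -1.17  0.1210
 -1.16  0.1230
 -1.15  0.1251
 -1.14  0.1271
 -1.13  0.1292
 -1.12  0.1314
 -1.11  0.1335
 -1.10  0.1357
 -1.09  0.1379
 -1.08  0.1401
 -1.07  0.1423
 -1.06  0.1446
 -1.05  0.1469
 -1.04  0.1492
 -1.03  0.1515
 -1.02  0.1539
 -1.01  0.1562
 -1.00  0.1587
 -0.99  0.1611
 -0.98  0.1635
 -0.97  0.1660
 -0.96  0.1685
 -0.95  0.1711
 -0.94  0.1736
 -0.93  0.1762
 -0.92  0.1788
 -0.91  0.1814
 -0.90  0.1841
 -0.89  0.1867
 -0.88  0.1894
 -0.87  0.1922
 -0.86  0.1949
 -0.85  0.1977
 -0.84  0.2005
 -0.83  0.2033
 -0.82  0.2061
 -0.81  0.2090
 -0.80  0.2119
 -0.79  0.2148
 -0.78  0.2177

σ√T = 0.54·√0.6667 = 0.4409
d₁ = [ln(110/70) + (0.023 − 0.019 + 0.54²/2)·0.6667] / 0.4409 = [0.4520 + 0.0999] / 0.4409 = 1.2516 ⇒ 1.25
d₂ = d₁ − σ√T = 1.2516 − 0.4409 = 0.8107 ⇒ 0.81
exp(−qT) = exp(−0.019·0.6667) = 0.9874;  exp(−rT) = exp(−0.023·0.6667) = 0.9848
N(−d₂) = N(-0.81) = 0.2090;  N(−d₁) = N(-1.25) = 0.1056
P = 70·0.9848·0.2090 − 110·0.9874·0.1056 = 14.4076 − 11.4696 = 2.9380

€2.94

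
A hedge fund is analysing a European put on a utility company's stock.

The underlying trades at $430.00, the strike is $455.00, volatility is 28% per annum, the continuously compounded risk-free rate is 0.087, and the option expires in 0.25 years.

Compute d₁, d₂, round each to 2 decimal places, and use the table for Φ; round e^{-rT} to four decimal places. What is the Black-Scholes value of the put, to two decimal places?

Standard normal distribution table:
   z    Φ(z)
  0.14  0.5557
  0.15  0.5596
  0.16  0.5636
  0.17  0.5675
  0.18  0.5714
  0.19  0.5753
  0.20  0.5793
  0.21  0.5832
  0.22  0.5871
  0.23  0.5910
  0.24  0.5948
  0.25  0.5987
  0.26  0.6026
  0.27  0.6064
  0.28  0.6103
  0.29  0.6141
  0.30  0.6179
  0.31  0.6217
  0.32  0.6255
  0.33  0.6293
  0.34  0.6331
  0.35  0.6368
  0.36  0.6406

$32.78

σ√T = 0.28·√0.25 = 0.1400
d₁ = [ln(430/455) + (0.087 + ½·0.28²)·0.25] / (σ√T) = (-0.0565 + 0.0316) / 0.1400 = -0.1783 → -0.18
d₂ = -0.1783 − 0.1400 = -0.3183 → -0.32
exp(−rT) = exp(−0.087·0.25) = 0.9785
N(−d₂) = N(0.32) = 0.6255;  N(−d₁) = N(0.18) = 0.5714
P = 455·0.9785·0.6255 − 430·0.5714 = 278.4835 − 245.7020 = 32.7815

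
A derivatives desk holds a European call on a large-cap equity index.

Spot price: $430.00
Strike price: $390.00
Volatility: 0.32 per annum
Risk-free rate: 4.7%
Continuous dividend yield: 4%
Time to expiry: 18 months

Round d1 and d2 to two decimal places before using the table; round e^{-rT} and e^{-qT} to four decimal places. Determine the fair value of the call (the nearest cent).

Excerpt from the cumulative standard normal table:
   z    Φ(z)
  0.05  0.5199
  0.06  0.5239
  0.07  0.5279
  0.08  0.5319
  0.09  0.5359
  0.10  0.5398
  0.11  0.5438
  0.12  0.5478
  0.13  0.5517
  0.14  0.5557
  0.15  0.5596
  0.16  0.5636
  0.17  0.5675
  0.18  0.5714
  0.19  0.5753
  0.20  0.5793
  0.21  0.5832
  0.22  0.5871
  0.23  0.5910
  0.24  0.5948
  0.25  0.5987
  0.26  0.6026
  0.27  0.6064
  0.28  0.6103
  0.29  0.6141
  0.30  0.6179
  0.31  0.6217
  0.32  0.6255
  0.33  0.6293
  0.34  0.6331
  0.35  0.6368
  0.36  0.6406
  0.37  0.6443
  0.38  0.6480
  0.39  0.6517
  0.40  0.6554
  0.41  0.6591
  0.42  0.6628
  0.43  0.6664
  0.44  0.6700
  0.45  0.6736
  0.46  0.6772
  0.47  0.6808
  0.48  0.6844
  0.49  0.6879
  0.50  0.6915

σ√T = 0.32 × 1.2247 = 0.3919
ln(S/K) + (r − q + σ²/2)T = ln(430/390) + (0.047 − 0.04 + 0.32²/2)·1.5 = 0.0976 + 0.0873 = 0.1849
d₁ = 0.1849 / 0.3919 = 0.4719 → 0.47
d₂ = d₁ − σ√T = 0.4719 − 0.3919 = 0.0800 → 0.08
e^(−qT) = e^(−0.04·1.5) = 0.9418;  e^(−rT) = e^(−0.047·1.5) = 0.9319
N(d₁) = N(0.47) = 0.6808;  N(d₂) = N(0.08) = 0.5319
C = 430·0.9418·0.6808 − 390·0.9319·0.5319 = 275.7063 − 193.3143 = 82.3920

$82.39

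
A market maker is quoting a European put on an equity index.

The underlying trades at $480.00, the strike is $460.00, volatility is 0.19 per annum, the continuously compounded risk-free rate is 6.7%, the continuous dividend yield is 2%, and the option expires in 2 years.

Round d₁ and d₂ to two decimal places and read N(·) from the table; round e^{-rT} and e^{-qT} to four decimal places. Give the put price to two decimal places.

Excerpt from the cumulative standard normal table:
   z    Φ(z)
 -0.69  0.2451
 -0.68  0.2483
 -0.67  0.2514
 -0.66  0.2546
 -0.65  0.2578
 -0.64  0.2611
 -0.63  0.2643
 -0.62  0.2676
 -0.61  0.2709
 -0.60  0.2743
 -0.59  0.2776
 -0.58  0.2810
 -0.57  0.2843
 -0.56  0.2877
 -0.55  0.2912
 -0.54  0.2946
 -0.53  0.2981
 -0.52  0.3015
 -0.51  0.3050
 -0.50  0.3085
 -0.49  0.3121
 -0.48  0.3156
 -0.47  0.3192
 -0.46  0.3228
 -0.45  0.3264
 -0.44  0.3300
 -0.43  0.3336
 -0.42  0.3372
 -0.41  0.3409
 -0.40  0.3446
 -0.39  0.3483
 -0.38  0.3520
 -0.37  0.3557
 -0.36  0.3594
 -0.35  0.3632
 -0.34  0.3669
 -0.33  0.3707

σ√T = 0.19·√2 = 0.2687
d₁ = [ln(480/460) + (0.067 − 0.02 + 0.19²/2)·2] / 0.2687 = [0.0426 + 0.1301] / 0.2687 = 0.6426 → 0.64
d₂ = d₁ − σ√T = 0.6426 − 0.2687 = 0.3739 → 0.37
exp(−qT) = exp(−0.02·2) = 0.9608;  exp(−rT) = exp(−0.067·2) = 0.8746
P = 460·0.8746·N(-0.37) − 480·0.9608·N(-0.64) = 460·0.8746·0.3557 − 480·0.9608·0.2611 = 143.1038 − 120.4151 = 22.6887

$22.69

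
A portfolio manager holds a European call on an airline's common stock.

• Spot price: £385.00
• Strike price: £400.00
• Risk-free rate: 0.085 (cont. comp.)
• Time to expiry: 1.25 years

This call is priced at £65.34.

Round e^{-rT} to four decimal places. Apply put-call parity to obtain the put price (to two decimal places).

£40.02

e^(−rT) = e^(−0.085·1.25) = 0.8992
Put-call parity: C − P = S − K·e^(−rT) = 385 − 400·0.8992 = 385 − 359.6800 = 25.3200
P = C − (C − P) = 65.34 − (25.3200) = 40.0200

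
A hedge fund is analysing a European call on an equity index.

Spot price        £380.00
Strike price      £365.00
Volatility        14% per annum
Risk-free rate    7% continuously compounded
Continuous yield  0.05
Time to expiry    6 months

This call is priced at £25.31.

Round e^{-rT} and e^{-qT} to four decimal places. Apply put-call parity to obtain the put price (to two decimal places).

e^(−qT) = e^(−0.05·0.5) = 0.9753;  e^(−rT) = e^(−0.07·0.5) = 0.9656
Put-call parity: C − P = S·e^(−qT) − K·e^(−rT) = 380·0.9753 − 365·0.9656 = 370.6140 − 352.4440 = 18.1700
P = C − (C − P) = 25.31 − (18.1700) = 7.1400

£7.14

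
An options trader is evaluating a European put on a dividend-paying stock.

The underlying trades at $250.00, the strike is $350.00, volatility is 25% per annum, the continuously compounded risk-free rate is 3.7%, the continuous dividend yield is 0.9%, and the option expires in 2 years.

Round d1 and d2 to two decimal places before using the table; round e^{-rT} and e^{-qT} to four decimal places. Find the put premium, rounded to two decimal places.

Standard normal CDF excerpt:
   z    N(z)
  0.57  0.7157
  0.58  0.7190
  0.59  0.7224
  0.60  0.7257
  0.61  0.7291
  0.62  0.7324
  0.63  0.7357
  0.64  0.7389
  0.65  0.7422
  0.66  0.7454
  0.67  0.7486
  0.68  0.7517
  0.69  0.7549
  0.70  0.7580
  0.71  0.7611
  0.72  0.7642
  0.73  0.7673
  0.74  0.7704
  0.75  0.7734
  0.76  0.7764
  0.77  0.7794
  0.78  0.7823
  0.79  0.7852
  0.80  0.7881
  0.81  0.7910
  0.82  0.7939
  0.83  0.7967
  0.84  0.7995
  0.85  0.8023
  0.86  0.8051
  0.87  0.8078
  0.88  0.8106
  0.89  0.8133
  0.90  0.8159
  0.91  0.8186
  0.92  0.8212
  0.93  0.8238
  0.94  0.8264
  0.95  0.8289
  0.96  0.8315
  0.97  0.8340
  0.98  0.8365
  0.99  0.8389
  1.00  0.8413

$91.25

σ√T = 0.25·√2 = 0.3536
d₁ = [ln(250/350) + (0.037 − 0.009 + 0.25²/2)·2] / 0.3536 = [-0.3365 + 0.1185] / 0.3536 = -0.6165 → -0.62
d₂ = d₁ − σ√T = -0.6165 − 0.3536 = -0.9701 → -0.97
e^(−qT) = e^(−0.009·2) = 0.9822;  e^(−rT) = e^(−0.037·2) = 0.9287
N(−d₂) = N(0.97) = 0.8340;  N(−d₁) = N(0.62) = 0.7324
P = 350·0.9287·0.8340 − 250·0.9822·0.7324 = 271.0875 − 179.8408 = 91.2467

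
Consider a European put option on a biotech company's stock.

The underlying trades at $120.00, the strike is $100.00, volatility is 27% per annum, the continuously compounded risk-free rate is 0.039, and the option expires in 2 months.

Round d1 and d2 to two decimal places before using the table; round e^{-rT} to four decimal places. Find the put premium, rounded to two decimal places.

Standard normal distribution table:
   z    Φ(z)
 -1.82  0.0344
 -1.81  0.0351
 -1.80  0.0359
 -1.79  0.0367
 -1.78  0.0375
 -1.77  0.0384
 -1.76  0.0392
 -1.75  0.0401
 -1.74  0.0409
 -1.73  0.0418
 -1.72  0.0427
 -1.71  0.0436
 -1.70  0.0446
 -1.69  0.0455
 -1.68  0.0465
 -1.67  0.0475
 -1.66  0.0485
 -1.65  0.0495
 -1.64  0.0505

T = 0.1667;  σ√T = 0.1102
d₁ = [ln(120/100) + (0.039 + ½·0.27²)·0.1667] / (σ√T) = (0.1823 + 0.0126) / 0.1102 = 1.7681 ⇒ 1.77
d₂ = 1.7681 − 0.1102 = 1.6579 ⇒ 1.66
exp(−rT) = exp(−0.039·0.1667) = 0.9935
N(−d₂) = N(-1.66) = 0.0485;  N(−d₁) = N(-1.77) = 0.0384
P = 100·0.9935·0.0485 − 120·0.0384 = 4.8185 − 4.6080 = 0.2105

$0.21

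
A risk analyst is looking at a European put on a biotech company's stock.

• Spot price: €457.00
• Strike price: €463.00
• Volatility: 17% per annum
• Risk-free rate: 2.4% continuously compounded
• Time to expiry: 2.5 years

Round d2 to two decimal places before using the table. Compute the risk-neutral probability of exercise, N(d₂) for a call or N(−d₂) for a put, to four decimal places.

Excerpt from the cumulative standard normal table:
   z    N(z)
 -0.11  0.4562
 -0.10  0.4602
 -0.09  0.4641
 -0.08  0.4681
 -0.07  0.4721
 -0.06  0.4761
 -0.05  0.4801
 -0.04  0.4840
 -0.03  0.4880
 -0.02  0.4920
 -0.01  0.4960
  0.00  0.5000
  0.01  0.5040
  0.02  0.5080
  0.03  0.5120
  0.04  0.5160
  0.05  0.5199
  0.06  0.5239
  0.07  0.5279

0.4840

σ√T = 0.17·√2.5 = 0.2688
d₁ = [ln(457/463) + (0.024 + 0.17²/2)·2.5] / 0.2688 = [-0.0130 + 0.0961] / 0.2688 = 0.3091 → 0.31
d₂ = d₁ − σ√T = 0.3091 − 0.2688 = 0.0403 → 0.04
Risk-neutral Pr[S_T < K] = N(−d₂) = N(-0.04) = 0.4840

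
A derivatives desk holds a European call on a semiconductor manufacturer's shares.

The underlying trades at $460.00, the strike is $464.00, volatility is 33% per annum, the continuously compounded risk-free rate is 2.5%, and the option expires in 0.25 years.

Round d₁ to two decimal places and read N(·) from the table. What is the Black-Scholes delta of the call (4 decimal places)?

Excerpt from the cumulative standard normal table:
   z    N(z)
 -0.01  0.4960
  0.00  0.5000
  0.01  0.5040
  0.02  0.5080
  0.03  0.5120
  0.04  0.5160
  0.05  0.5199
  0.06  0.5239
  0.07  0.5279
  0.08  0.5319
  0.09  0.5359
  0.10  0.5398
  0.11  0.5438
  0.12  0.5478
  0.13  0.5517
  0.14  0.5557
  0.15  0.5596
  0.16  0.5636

0.5279

σ√T = 0.33 × 0.5000 = 0.1650
d₁ = [ln(460/464) + (0.025 + 0.33²/2)·0.25] / 0.1650 = [-0.0087 + 0.0199] / 0.1650 = 0.0679 which rounds to 0.07
N(d₁) = N(0.07) = 0.5279
Δ_call = N(d₁) = 0.5279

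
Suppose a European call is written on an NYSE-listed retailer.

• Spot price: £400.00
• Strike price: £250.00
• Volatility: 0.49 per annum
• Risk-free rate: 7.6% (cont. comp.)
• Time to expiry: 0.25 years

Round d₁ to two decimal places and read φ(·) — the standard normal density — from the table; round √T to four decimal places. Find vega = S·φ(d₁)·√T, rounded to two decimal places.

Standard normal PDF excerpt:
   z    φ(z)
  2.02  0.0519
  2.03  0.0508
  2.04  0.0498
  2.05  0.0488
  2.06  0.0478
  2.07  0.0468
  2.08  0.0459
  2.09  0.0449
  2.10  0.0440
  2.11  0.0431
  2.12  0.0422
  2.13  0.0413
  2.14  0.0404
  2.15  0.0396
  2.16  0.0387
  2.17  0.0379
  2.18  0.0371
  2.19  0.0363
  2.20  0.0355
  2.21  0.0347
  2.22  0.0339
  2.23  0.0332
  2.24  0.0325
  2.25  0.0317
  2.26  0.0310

T = 0.25;  σ√T = 0.2450
ln(S/K) + (r + σ²/2)T = ln(400/250) + (0.076 + 0.49²/2)·0.25 = 0.4700 + 0.0490 = 0.5190
d₁ = 0.5190 / 0.2450 = 2.1184 → 2.12
√T = √0.25 = 0.5000
φ(d₁) = φ(2.12) = 0.0422
vega = S·φ(d₁)·√T = 400·0.0422·0.5000 = 8.4400

8.44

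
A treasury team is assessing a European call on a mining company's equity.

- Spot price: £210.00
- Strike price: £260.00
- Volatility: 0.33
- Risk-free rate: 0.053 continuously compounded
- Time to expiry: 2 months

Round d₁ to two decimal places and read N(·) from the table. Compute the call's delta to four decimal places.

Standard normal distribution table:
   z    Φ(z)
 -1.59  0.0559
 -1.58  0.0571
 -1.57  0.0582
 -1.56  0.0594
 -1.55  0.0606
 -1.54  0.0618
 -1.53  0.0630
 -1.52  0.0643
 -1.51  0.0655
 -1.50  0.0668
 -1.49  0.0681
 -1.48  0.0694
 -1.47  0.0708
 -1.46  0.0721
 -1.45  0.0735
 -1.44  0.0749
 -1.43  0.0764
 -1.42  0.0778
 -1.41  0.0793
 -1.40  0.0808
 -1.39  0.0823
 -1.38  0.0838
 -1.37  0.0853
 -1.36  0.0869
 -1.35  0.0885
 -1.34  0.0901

σ√T = 0.33·√0.1667 = 0.1347
ln(S/K) + (r + σ²/2)T = ln(210/260) + (0.053 + 0.33²/2)·0.1667 = -0.2136 + 0.0179 = -0.1957
d₁ = -0.1957 / 0.1347 = -1.4524 ≈ -1.45
N(d₁) = N(-1.45) = 0.0735
Δ_call = N(d₁) = 0.0735

0.0735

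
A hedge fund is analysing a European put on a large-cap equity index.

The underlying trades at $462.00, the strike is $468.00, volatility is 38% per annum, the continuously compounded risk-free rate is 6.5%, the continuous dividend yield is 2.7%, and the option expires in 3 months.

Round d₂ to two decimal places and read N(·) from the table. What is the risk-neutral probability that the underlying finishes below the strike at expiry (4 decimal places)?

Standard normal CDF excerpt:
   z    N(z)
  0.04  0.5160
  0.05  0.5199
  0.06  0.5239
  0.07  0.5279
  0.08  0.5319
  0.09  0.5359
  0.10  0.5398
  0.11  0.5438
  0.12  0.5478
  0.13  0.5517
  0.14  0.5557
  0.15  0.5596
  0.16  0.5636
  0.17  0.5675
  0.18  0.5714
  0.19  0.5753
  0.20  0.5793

T = 0.25;  σ√T = 0.1900
ln(S/K) + (r − q + σ²/2)T = ln(462/468) + (0.065 − 0.027 + 0.38²/2)·0.25 = -0.0129 + 0.0276 = 0.0146
d₁ = 0.0146 / 0.1900 = 0.0771 which rounds to 0.08
d₂ = d₁ − σ√T = 0.0771 − 0.1900 = -0.1129 which rounds to -0.11
Pr(exercise) under Q = N(−d₂) = N(0.11) = 0.5438

0.5438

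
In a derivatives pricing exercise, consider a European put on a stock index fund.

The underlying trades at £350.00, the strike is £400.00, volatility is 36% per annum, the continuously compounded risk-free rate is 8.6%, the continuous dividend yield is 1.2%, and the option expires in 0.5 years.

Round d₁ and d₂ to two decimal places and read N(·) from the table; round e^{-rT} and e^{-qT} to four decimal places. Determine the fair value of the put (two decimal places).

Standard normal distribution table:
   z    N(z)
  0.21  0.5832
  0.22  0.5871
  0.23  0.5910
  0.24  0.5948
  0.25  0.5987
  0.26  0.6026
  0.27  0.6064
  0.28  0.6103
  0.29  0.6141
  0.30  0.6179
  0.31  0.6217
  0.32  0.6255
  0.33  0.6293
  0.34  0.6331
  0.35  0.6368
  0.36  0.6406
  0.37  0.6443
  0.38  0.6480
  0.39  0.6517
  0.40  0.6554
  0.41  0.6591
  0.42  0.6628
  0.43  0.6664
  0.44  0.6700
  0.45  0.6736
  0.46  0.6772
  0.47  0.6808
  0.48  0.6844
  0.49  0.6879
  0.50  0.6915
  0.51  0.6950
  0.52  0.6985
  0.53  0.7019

T = 0.5;  σ√T = 0.2546
d₁ = [ln(350/400) + (0.086 − 0.012 + 0.36²/2)·0.5] / 0.2546 = [-0.1335 + 0.0694] / 0.2546 = -0.2519 ⇒ -0.25
d₂ = d₁ − σ√T = -0.2519 − 0.2546 = -0.5065 ⇒ -0.51
exp(−qT) = exp(−0.012·0.5) = 0.9940;  exp(−rT) = exp(−0.086·0.5) = 0.9579
P = 400·0.9579·N(0.51) − 350·0.9940·N(0.25) = 400·0.9579·0.6950 − 350·0.9940·0.5987 = 266.2962 − 208.2877 = 58.0085

£58.01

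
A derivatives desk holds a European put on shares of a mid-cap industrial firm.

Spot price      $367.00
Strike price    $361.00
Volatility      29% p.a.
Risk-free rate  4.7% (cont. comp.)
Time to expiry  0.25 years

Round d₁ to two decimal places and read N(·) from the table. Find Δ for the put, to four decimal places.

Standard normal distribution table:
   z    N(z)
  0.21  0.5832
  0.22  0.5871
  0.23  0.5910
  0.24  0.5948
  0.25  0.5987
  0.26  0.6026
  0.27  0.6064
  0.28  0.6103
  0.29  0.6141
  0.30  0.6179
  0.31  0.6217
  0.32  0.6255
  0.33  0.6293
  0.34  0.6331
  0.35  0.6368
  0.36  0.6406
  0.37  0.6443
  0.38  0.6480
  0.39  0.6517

σ√T = 0.29 × 0.5000 = 0.1450
d₁ = [ln(367/361) + (0.047 + ½·0.29²)·0.25] / (σ√T) = (0.0165 + 0.0223) / 0.1450 = 0.2672 ⇒ 0.27
N(d₁) = N(0.27) = 0.6064
Δ_put = N(d₁) − 1 = 0.6064 − 1 = -0.3936

-0.3936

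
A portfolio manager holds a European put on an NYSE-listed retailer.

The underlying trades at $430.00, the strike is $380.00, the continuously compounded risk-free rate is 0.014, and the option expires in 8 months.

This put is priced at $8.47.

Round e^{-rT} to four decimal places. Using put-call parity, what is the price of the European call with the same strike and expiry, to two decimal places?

$62.00

e^(−rT) = e^(−0.014·0.6667) = 0.9907
Put-call parity: C − P = S − K·e^(−rT) = 430 − 380·0.9907 = 430 − 376.4660 = 53.5340
C = P + (C − P) = 8.47 + (53.5340) = 62.0040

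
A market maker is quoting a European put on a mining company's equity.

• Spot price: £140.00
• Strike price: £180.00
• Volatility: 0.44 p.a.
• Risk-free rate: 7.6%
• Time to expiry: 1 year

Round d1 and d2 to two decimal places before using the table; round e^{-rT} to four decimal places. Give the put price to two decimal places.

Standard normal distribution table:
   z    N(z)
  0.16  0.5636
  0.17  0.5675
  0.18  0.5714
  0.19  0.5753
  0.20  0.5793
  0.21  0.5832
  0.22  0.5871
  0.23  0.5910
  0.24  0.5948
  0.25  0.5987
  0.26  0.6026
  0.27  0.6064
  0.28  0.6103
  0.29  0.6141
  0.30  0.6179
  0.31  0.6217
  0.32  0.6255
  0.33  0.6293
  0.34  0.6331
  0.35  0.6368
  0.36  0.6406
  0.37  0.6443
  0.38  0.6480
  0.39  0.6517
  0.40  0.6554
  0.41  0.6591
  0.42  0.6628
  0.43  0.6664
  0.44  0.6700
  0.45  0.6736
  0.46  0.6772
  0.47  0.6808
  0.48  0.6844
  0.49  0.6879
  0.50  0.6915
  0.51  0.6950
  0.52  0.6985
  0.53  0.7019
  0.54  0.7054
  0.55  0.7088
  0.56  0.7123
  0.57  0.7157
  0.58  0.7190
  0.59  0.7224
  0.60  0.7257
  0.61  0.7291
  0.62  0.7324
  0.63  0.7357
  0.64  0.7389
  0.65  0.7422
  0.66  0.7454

£42.19

σ√T = 0.44·√1 = 0.4400
d₁ = [ln(140/180) + (0.076 + ½·0.44²)·1] / (σ√T) = (-0.2513 + 0.1728) / 0.4400 = -0.1784 ⇒ -0.18
d₂ = -0.1784 − 0.4400 = -0.6184 ⇒ -0.62
e^(−rT) = e^(−0.076·1) = 0.9268
N(−d₂) = N(0.62) = 0.7324;  N(−d₁) = N(0.18) = 0.5714
P = 180·0.9268·0.7324 − 140·0.5714 = 122.1819 − 79.9960 = 42.1859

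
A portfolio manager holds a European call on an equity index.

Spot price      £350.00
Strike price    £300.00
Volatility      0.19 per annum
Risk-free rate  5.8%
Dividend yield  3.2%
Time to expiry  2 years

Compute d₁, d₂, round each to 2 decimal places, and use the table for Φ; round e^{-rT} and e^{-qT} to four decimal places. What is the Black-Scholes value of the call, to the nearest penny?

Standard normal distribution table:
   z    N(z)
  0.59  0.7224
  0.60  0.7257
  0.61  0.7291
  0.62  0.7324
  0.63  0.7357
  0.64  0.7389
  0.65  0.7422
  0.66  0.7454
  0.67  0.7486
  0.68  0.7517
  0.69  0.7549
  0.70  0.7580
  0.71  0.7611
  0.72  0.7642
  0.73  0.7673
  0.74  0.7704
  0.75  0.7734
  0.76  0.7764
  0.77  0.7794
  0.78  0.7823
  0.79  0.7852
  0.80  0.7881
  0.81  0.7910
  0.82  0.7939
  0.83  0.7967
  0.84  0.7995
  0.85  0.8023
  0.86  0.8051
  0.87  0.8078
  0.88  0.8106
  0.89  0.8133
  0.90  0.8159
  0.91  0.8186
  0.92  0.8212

£71.32

σ√T = 0.19 × 1.4142 = 0.2687
d₁ = [ln(350/300) + (0.058 − 0.032 + 0.19²/2)·2] / 0.2687 = [0.1542 + 0.0881] / 0.2687 = 0.9016 → 0.90
d₂ = d₁ − σ√T = 0.9016 − 0.2687 = 0.6329 → 0.63
e^(−qT) = e^(−0.032·2) = 0.9380;  e^(−rT) = e^(−0.058·2) = 0.8905
C = 350·0.9380·N(0.90) − 300·0.8905·N(0.63) = 350·0.9380·0.8159 − 300·0.8905·0.7357 = 267.8600 − 196.5423 = 71.3177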